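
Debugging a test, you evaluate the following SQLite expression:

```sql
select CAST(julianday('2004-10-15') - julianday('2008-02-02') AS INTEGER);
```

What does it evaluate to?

-1205

16 days remain in October 2004 after the 15th (31 − 15).
Full months from November 2004 through January 2008 contribute their day counts.
Then 2 days into February 2008.
Total: 16 + 30 + 31 + 31 + 28 + 31 + 30 + 31 + 30 + 31 + 31 + 30 + 31 + 30 + 31 + 31 + 28 + 31 + 30 + 31 + 30 + 31 + 31 + 30 + 31 + 30 + 31 + 31 + 28 + 31 + 30 + 31 + 30 + 31 + 31 + 30 + 31 + 30 + 31 + 31 + 2 = 1205.
The subtraction is earlier − later, so the result is −1205 → -1205.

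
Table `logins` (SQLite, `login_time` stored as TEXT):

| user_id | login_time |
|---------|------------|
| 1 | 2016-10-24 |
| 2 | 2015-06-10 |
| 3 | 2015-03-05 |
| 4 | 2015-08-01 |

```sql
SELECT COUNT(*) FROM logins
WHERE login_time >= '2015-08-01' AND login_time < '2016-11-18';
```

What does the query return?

2

Rows in [2015-08-01, 2016-11-18): 2016-10-24, 2015-08-01 → 2 rows.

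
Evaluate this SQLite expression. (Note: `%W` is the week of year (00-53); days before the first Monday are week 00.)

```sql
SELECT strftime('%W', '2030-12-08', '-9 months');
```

First apply '-9 months': 2030-12-08 → 2030-03-08.
2030-03-08 is a Friday. SQLite's %W counts Mondays since the year started; the result is 09.

09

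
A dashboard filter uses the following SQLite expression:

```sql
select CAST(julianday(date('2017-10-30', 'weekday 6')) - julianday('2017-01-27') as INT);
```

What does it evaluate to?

281

`weekday 6` advances to the next Saturday; 2017-10-30 is a Monday, so it moves forward to 2017-11-04.
4 days remain in January 2017 after the 27th (31 − 27).
Full months from February 2017 through October 2017 contribute their day counts.
Then 4 days into November 2017.
Total: 4 + 28 + 31 + 30 + 31 + 30 + 31 + 31 + 30 + 31 + 4 = 281.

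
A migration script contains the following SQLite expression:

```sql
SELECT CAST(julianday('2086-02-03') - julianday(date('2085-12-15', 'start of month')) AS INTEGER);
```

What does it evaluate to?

`start of month` rewinds 2085-12-15 to 2085-12-01.
30 days remain in December 2085 after the 1st (31 − 1).
January 2086: 31 days.
Then 3 days into February 2086.
Total: 30 + 31 + 3 = 64.

64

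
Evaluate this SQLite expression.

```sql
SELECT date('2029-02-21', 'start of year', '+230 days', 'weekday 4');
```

`start of year` rewinds 2029-02-21 to 2029-01-01.
Applying '+230 days' to 2029-01-01: counting 230 days forward gives 2029-08-19.
`weekday 4` advances to the next Thursday; 2029-08-19 is a Sunday, so it moves forward to 2029-08-23.

2029-08-23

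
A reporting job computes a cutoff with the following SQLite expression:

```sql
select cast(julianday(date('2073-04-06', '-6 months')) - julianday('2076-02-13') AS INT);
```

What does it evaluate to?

-1225

Adding -6 months to 2073-04-06 gives 2072-10-06.
25 days remain in October 2072 after the 6th (31 − 6).
Full months from November 2072 through January 2076 contribute their day counts.
Then 13 days into February 2076.
Total: 25 + 30 + 31 + 31 + 28 + 31 + 30 + 31 + 30 + 31 + 31 + 30 + 31 + 30 + 31 + 31 + 28 + 31 + 30 + 31 + 30 + 31 + 31 + 30 + 31 + 30 + 31 + 31 + 28 + 31 + 30 + 31 + 30 + 31 + 31 + 30 + 31 + 30 + 31 + 31 + 13 = 1225.
The subtraction is earlier − later, so the result is −1225 → -1225.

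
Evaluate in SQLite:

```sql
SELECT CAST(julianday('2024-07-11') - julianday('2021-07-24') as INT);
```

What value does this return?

7 days remain in July 2021 after the 24th (31 − 24).
Full months from August 2021 through June 2024 contribute their day counts.
Then 11 days into July 2024.
Total: 7 + 31 + 30 + 31 + 30 + 31 + 31 + 28 + 31 + 30 + 31 + 30 + 31 + 31 + 30 + 31 + 30 + 31 + 31 + 28 + 31 + 30 + 31 + 30 + 31 + 31 + 30 + 31 + 30 + 31 + 31 + 29 + 31 + 30 + 31 + 30 + 11 = 1083.

1083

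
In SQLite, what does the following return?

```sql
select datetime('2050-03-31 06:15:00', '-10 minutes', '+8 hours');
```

2050-03-31 14:05:00

-10 minutes from 2050-03-31 06:15:00 is 2050-03-31 06:05:00.
+8 hours from 2050-03-31 06:05:00 is 2050-03-31 14:05:00.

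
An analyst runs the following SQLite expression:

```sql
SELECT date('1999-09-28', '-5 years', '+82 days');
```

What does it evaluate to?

1994-12-19

Adding -5 years to 1999-09-28 gives 1994-09-28.
Applying '+82 days' to 1994-09-28: counting 82 days forward gives 1994-12-19.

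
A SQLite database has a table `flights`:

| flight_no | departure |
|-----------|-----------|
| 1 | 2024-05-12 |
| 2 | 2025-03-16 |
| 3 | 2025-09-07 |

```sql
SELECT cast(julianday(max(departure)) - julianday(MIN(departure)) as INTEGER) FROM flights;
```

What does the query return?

483

MIN = 2024-05-12, MAX = 2025-09-07.
19 days remain in May 2024 after the 12th (31 − 12).
Full months from June 2024 through August 2025 contribute their day counts.
Then 7 days into September 2025.
Total: 19 + 30 + 31 + 31 + 30 + 31 + 30 + 31 + 31 + 28 + 31 + 30 + 31 + 30 + 31 + 31 + 7 = 483.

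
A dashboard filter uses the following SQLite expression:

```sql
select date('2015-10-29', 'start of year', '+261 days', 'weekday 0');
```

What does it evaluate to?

`start of year` rewinds 2015-10-29 to 2015-01-01.
Applying '+261 days' to 2015-01-01: counting 261 days forward gives 2015-09-19.
`weekday 0` advances to the next Sunday; 2015-09-19 is a Saturday, so it moves forward to 2015-09-20.

2015-09-20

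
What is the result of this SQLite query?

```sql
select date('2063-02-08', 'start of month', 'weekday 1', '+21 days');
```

`start of month` rewinds 2063-02-08 to 2063-02-01.
`weekday 1` advances to the next Monday; 2063-02-01 is a Thursday, so it moves forward to 2063-02-05.
Advancing 21 more days within February lands on 2063-02-26.

2063-02-26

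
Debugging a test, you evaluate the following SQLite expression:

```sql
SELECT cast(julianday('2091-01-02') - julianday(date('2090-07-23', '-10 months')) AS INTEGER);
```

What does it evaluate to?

466

Adding -10 months to 2090-07-23 gives 2089-09-23.
7 days remain in September 2089 after the 23rd (30 − 23).
Full months from October 2089 through December 2090 contribute their day counts.
Then 2 days into January 2091.
Total: 7 + 31 + 30 + 31 + 31 + 28 + 31 + 30 + 31 + 30 + 31 + 31 + 30 + 31 + 30 + 31 + 2 = 466.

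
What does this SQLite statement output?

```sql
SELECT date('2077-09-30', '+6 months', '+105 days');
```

2078-07-13

Adding +6 months to 2077-09-30 gives 2078-03-30.
Applying '+105 days' to 2078-03-30: counting 105 days forward gives 2078-07-13.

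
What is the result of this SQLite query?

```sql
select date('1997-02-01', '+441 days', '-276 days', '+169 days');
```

1998-01-01

Applying '+441 days' to 1997-02-01: counting 441 days forward gives 1998-04-18.
Applying '-276 days' to 1998-04-18: counting 276 days back gives 1997-07-16.
Applying '+169 days' to 1997-07-16: counting 169 days forward gives 1998-01-01.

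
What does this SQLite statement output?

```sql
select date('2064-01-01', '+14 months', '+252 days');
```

Adding +14 months to 2064-01-01 gives 2065-03-01.
Applying '+252 days' to 2065-03-01: counting 252 days forward gives 2065-11-08.

2065-11-08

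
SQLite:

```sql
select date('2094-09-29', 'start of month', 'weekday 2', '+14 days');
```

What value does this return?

`start of month` rewinds 2094-09-29 to 2094-09-01.
`weekday 2` advances to the next Tuesday; 2094-09-01 is a Wednesday, so it moves forward to 2094-09-07.
Advancing 14 more days within September lands on 2094-09-21.

2094-09-21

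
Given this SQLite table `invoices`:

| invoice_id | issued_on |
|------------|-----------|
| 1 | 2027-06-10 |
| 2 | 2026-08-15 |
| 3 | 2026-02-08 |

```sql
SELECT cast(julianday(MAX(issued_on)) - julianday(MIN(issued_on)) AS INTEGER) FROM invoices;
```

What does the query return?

MIN = 2026-02-08, MAX = 2027-06-10.
20 days remain in February 2026 after the 8th (28 − 8).
Full months from March 2026 through May 2027 contribute their day counts.
Then 10 days into June 2027.
Total: 20 + 31 + 30 + 31 + 30 + 31 + 31 + 30 + 31 + 30 + 31 + 31 + 28 + 31 + 30 + 31 + 10 = 487.

487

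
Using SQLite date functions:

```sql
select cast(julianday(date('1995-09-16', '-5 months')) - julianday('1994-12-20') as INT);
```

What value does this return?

Adding -5 months to 1995-09-16 gives 1995-04-16.
11 days remain in December 1994 after the 20th (31 − 20).
January 1995: 31 days.
February 1995: 28 days.
March 1995: 31 days.
Then 16 days into April 1995.
Total: 11 + 31 + 28 + 31 + 16 = 117.

117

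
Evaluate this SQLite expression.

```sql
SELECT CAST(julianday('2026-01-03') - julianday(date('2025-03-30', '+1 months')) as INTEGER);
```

Adding +1 month to 2025-03-30 gives 2025-04-30.
0 days remain in April 2025 after the 30th (30 − 30).
Full months from May 2025 through December 2025 contribute their day counts.
Then 3 days into January 2026.
Total: 0 + 31 + 30 + 31 + 31 + 30 + 31 + 30 + 31 + 3 = 248.

248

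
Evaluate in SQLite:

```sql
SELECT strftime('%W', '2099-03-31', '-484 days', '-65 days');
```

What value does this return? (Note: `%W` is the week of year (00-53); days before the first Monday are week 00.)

38

First apply '-484 days', '-65 days': 2099-03-31 → 2097-09-28.
2097-09-28 is a Saturday. SQLite's %W counts Mondays since the year started; the result is 38.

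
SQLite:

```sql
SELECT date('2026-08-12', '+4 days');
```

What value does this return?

Advancing 4 more days within August lands on 2026-08-16.

2026-08-16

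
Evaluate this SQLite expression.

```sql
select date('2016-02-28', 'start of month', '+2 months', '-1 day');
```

`start of month` rewinds 2016-02-28 to 2016-02-01.
Adding +2 months to 2016-02-01 gives 2016-04-01.
Going back 1 day from 2016-04-01 reaches 2016-03-31 (last day of March, 31 days).

2016-03-31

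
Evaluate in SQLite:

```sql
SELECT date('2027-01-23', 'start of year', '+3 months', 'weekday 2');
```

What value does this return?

`start of year` rewinds 2027-01-23 to 2027-01-01.
Adding +3 months to 2027-01-01 gives 2027-04-01.
`weekday 2` advances to the next Tuesday; 2027-04-01 is a Thursday, so it moves forward to 2027-04-06.

2027-04-06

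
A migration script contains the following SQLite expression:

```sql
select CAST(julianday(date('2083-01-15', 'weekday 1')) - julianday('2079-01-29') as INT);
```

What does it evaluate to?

`weekday 1` advances to the next Monday; 2083-01-15 is a Friday, so it moves forward to 2083-01-18.
2 days remain in January 2079 after the 29th (31 − 29).
Full months from February 2079 through December 2082 contribute their day counts.
Then 18 days into January 2083.
Total: 2 + 28 + 31 + 30 + 31 + 30 + 31 + 31 + 30 + 31 + 30 + 31 + 31 + 29 + 31 + 30 + 31 + 30 + 31 + 31 + 30 + 31 + 30 + 31 + 31 + 28 + 31 + 30 + 31 + 30 + 31 + 31 + 30 + 31 + 30 + 31 + 31 + 28 + 31 + 30 + 31 + 30 + 31 + 31 + 30 + 31 + 30 + 31 + 18 = 1450.

1450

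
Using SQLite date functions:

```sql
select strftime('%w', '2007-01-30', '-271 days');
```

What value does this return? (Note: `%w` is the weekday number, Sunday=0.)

4

First apply '-271 days': 2007-01-30 → 2006-05-04.
2006-05-04 is a Thursday; with Sunday=0 that is 4.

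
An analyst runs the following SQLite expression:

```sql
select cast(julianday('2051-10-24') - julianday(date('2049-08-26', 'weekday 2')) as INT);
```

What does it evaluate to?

784

`weekday 2` advances to the next Tuesday; 2049-08-26 is a Thursday, so it moves forward to 2049-08-31.
0 days remain in August 2049 after the 31st (31 − 31).
Full months from September 2049 through September 2051 contribute their day counts.
Then 24 days into October 2051.
Total: 0 + 30 + 31 + 30 + 31 + 31 + 28 + 31 + 30 + 31 + 30 + 31 + 31 + 30 + 31 + 30 + 31 + 31 + 28 + 31 + 30 + 31 + 30 + 31 + 31 + 30 + 24 = 784.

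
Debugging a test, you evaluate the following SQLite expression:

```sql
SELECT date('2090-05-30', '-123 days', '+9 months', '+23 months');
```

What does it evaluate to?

2092-09-27

Applying '-123 days' to 2090-05-30: counting 123 days back gives 2090-01-27.
Adding +9 months to 2090-01-27 gives 2090-10-27.
Adding +23 months to 2090-10-27 gives 2092-09-27.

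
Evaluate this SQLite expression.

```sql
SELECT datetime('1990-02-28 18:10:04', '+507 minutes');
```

1990-03-01 02:37:04

507 minutes = 8h 27m; +507 minutes from 1990-02-28 18:10:04 is 1990-03-01 02:37:04 (crosses midnight).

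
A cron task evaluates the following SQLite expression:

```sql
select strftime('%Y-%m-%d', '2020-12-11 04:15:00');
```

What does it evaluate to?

`%Y-%m-%d` extracts the ISO date: 2020-12-11.

2020-12-11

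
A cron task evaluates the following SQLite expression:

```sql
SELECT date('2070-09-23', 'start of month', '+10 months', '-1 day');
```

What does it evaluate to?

2071-06-30

`start of month` rewinds 2070-09-23 to 2070-09-01.
Adding +10 months to 2070-09-01 gives 2071-07-01.
Going back 1 day from 2071-07-01 reaches 2071-06-30 (last day of June, 30 days).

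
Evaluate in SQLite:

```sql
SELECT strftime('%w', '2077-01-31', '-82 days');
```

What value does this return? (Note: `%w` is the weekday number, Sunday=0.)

First apply '-82 days': 2077-01-31 → 2076-11-10.
2076-11-10 is a Tuesday; with Sunday=0 that is 2.

2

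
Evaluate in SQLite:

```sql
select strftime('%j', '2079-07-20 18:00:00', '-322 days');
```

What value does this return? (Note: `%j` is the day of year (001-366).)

First apply '-322 days': 2079-07-20 18:00:00 → 2078-09-01 18:00:00.
Day-of-year for 2078-09-01: days since 2078-01-01 inclusive = 244, zero-padded to 244.

244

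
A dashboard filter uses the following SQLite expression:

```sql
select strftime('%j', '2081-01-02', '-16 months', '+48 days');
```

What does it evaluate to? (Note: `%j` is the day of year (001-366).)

First apply '-16 months', '+48 days': 2081-01-02 → 2079-10-20.
Day-of-year for 2079-10-20: days since 2079-01-01 inclusive = 293, zero-padded to 293.

293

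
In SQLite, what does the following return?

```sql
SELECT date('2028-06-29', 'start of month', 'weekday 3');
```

`start of month` rewinds 2028-06-29 to 2028-06-01.
`weekday 3` advances to the next Wednesday; 2028-06-01 is a Thursday, so it moves forward to 2028-06-07.

2028-06-07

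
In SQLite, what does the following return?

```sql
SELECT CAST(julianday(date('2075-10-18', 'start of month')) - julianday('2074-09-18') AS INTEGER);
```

378

`start of month` rewinds 2075-10-18 to 2075-10-01.
12 days remain in September 2074 after the 18th (30 − 18).
Full months from October 2074 through September 2075 contribute their day counts.
Then 1 day into October 2075.
Total: 12 + 31 + 30 + 31 + 31 + 28 + 31 + 30 + 31 + 30 + 31 + 31 + 30 + 1 = 378.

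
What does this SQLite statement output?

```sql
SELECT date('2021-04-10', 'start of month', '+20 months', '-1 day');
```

`start of month` rewinds 2021-04-10 to 2021-04-01.
Adding +20 months to 2021-04-01 gives 2022-12-01.
Going back 1 day from 2022-12-01 reaches 2022-11-30 (last day of November, 30 days).

2022-11-30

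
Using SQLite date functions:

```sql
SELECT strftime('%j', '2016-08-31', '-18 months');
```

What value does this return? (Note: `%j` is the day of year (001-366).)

First apply '-18 months': 2016-08-31 → 2015-03-03.
Day-of-year for 2015-03-03: days since 2015-01-01 inclusive = 62, zero-padded to 062.

062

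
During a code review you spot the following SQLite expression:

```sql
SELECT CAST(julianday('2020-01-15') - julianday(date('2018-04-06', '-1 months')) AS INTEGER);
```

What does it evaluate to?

Adding -1 month to 2018-04-06 gives 2018-03-06.
25 days remain in March 2018 after the 6th (31 − 6).
Full months from April 2018 through December 2019 contribute their day counts.
Then 15 days into January 2020.
Total: 25 + 30 + 31 + 30 + 31 + 31 + 30 + 31 + 30 + 31 + 31 + 28 + 31 + 30 + 31 + 30 + 31 + 31 + 30 + 31 + 30 + 31 + 15 = 680.

680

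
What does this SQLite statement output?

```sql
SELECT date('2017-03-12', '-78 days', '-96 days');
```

Applying '-78 days' to 2017-03-12: counting 78 days back gives 2016-12-24.
Applying '-96 days' to 2016-12-24: counting 96 days back gives 2016-09-19.

2016-09-19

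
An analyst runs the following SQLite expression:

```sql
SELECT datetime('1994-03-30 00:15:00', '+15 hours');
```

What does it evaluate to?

+15 hours from 1994-03-30 00:15:00 is 1994-03-30 15:15:00.

1994-03-30 15:15:00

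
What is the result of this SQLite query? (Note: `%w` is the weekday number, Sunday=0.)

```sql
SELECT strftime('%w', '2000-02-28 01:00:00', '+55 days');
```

0

First apply '+55 days': 2000-02-28 01:00:00 → 2000-04-23 01:00:00.
2000-04-23 is a Sunday; with Sunday=0 that is 0.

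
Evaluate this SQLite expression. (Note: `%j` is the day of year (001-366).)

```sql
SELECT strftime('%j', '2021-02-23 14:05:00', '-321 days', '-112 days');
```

First apply '-321 days', '-112 days': 2021-02-23 14:05:00 → 2019-12-18 14:05:00.
Day-of-year for 2019-12-18: days since 2019-01-01 inclusive = 352, zero-padded to 352.

352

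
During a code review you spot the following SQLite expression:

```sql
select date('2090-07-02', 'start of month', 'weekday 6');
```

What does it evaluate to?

2090-07-01

`start of month` rewinds 2090-07-02 to 2090-07-01.
`weekday 6` advances to the next Saturday; 2090-07-01 is already a Saturday, so it stays at 2090-07-01.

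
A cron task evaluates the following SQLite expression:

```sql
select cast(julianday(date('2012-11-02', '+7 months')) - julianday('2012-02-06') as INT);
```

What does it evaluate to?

482

Adding +7 months to 2012-11-02 gives 2013-06-02.
23 days remain in February 2012 after the 6th (29 − 6).
Full months from March 2012 through May 2013 contribute their day counts.
Then 2 days into June 2013.
Total: 23 + 31 + 30 + 31 + 30 + 31 + 31 + 30 + 31 + 30 + 31 + 31 + 28 + 31 + 30 + 31 + 2 = 482.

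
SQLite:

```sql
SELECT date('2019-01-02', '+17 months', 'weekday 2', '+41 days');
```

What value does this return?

Adding +17 months to 2019-01-02 gives 2020-06-02.
`weekday 2` advances to the next Tuesday; 2020-06-02 is already a Tuesday, so it stays at 2020-06-02.
Applying '+41 days' to 2020-06-02: counting 41 days forward gives 2020-07-13.

2020-07-13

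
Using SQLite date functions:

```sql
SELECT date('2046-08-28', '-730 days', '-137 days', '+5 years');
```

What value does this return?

Applying '-730 days' to 2046-08-28: counting 730 days back gives 2044-08-28.
Applying '-137 days' to 2044-08-28: counting 137 days back gives 2044-04-13.
Adding +5 years to 2044-04-13 gives 2049-04-13.

2049-04-13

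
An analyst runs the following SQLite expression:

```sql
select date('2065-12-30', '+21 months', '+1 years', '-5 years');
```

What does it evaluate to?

2063-09-30

Adding +21 months to 2065-12-30 gives 2067-09-30.
Adding +1 year to 2067-09-30 gives 2068-09-30.
Adding -5 years to 2068-09-30 gives 2063-09-30.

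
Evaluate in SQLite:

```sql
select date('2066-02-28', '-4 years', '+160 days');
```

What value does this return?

Adding -4 years to 2066-02-28 gives 2062-02-28.
Applying '+160 days' to 2062-02-28: counting 160 days forward gives 2062-08-07.

2062-08-07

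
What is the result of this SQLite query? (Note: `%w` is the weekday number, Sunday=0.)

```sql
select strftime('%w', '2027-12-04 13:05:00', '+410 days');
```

First apply '+410 days': 2027-12-04 13:05:00 → 2029-01-17 13:05:00.
2029-01-17 is a Wednesday; with Sunday=0 that is 3.

3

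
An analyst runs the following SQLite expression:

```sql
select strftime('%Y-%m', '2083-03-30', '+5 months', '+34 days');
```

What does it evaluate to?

First apply '+5 months', '+34 days': 2083-03-30 → 2083-10-03.
`%Y-%m` extracts the year-month: 2083-10.

2083-10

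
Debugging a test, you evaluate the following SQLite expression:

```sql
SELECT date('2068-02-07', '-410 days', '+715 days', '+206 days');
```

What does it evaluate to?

Applying '-410 days' to 2068-02-07: counting 410 days back gives 2066-12-24.
Applying '+715 days' to 2066-12-24: counting 715 days forward gives 2068-12-08.
Applying '+206 days' to 2068-12-08: counting 206 days forward gives 2069-07-02.

2069-07-02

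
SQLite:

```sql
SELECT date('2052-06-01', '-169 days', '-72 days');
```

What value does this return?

Applying '-169 days' to 2052-06-01: counting 169 days back gives 2051-12-15.
Applying '-72 days' to 2051-12-15: counting 72 days back gives 2051-10-04.

2051-10-04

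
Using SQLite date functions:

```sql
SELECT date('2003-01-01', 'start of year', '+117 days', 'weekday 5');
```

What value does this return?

`start of year` rewinds 2003-01-01 to 2003-01-01.
Applying '+117 days' to 2003-01-01: counting 117 days forward gives 2003-04-28.
`weekday 5` advances to the next Friday; 2003-04-28 is a Monday, so it moves forward to 2003-05-02.

2003-05-02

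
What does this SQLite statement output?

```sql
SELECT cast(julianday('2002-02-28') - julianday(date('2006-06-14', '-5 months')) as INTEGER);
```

-1416

Adding -5 months to 2006-06-14 gives 2006-01-14.
0 days remain in February 2002 after the 28th (28 − 28).
Full months from March 2002 through December 2005 contribute their day counts.
Then 14 days into January 2006.
Total: 0 + 31 + 30 + 31 + 30 + 31 + 31 + 30 + 31 + 30 + 31 + 31 + 28 + 31 + 30 + 31 + 30 + 31 + 31 + 30 + 31 + 30 + 31 + 31 + 29 + 31 + 30 + 31 + 30 + 31 + 31 + 30 + 31 + 30 + 31 + 31 + 28 + 31 + 30 + 31 + 30 + 31 + 31 + 30 + 31 + 30 + 31 + 14 = 1416.
The subtraction is earlier − later, so the result is −1416 → -1416.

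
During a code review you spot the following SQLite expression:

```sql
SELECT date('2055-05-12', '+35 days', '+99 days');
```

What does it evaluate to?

May 2055 has 31 days; 19 remain after the 12th, so 20 days reach 2055-06-01.
Advancing 15 more days within June lands on 2055-06-16.
Applying '+99 days' to 2055-06-16: counting 99 days forward gives 2055-09-23.

2055-09-23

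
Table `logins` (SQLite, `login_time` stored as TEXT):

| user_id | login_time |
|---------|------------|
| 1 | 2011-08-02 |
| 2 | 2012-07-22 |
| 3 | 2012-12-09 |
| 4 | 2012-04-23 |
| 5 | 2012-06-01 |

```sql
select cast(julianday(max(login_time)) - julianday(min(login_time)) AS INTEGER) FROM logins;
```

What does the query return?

495

MIN = 2011-08-02, MAX = 2012-12-09.
29 days remain in August 2011 after the 2nd (31 − 2).
Full months from September 2011 through November 2012 contribute their day counts.
Then 9 days into December 2012.
Total: 29 + 30 + 31 + 30 + 31 + 31 + 29 + 31 + 30 + 31 + 30 + 31 + 31 + 30 + 31 + 30 + 9 = 495.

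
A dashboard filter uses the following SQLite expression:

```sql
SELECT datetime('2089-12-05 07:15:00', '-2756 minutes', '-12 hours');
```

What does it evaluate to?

2089-12-02 21:19:00

2756 minutes = 45h 56m; -2756 minutes from 2089-12-05 07:15:00 is 2089-12-03 09:19:00 (crosses midnight).
-12 hours from 2089-12-03 09:19:00 is 2089-12-02 21:19:00 (crosses midnight).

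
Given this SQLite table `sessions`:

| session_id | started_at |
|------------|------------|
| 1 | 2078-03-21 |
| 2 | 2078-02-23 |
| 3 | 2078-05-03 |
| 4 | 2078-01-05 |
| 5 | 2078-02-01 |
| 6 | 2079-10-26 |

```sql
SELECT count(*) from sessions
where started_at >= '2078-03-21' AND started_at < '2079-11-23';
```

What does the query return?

Rows in [2078-03-21, 2079-11-23): 2078-03-21, 2078-05-03, 2079-10-26 → 3 rows.

3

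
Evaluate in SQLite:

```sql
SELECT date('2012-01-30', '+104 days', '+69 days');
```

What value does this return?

2012-07-21

Applying '+104 days' to 2012-01-30: counting 104 days forward gives 2012-05-13.
Applying '+69 days' to 2012-05-13: counting 69 days forward gives 2012-07-21.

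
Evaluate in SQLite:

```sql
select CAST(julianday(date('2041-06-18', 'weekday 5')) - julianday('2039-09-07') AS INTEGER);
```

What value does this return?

653

`weekday 5` advances to the next Friday; 2041-06-18 is a Tuesday, so it moves forward to 2041-06-21.
23 days remain in September 2039 after the 7th (30 − 7).
Full months from October 2039 through May 2041 contribute their day counts.
Then 21 days into June 2041.
Total: 23 + 31 + 30 + 31 + 31 + 29 + 31 + 30 + 31 + 30 + 31 + 31 + 30 + 31 + 30 + 31 + 31 + 28 + 31 + 30 + 31 + 21 = 653.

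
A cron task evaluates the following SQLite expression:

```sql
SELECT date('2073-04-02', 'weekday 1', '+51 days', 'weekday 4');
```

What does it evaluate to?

2073-05-25

`weekday 1` advances to the next Monday; 2073-04-02 is a Sunday, so it moves forward to 2073-04-03.
Applying '+51 days' to 2073-04-03: counting 51 days forward gives 2073-05-24.
`weekday 4` advances to the next Thursday; 2073-05-24 is a Wednesday, so it moves forward to 2073-05-25.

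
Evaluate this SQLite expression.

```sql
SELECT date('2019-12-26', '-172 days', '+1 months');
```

Applying '-172 days' to 2019-12-26: counting 172 days back gives 2019-07-07.
Adding +1 month to 2019-07-07 gives 2019-08-07.

2019-08-07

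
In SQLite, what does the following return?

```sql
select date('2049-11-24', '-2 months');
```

Adding -2 months to 2049-11-24 gives 2049-09-24.

2049-09-24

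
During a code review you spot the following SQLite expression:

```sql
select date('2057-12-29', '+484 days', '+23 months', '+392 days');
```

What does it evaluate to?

Applying '+484 days' to 2057-12-29: counting 484 days forward gives 2059-04-27.
Adding +23 months to 2059-04-27 gives 2061-03-27.
Applying '+392 days' to 2061-03-27: counting 392 days forward gives 2062-04-23.

2062-04-23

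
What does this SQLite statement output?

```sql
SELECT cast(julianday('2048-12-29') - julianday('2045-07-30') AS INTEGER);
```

1 day remains in July 2045 after the 30th (31 − 30).
Full months from August 2045 through November 2048 contribute their day counts.
Then 29 days into December 2048.
Total: 1 + 31 + 30 + 31 + 30 + 31 + 31 + 28 + 31 + 30 + 31 + 30 + 31 + 31 + 30 + 31 + 30 + 31 + 31 + 28 + 31 + 30 + 31 + 30 + 31 + 31 + 30 + 31 + 30 + 31 + 31 + 29 + 31 + 30 + 31 + 30 + 31 + 31 + 30 + 31 + 30 + 29 = 1248.

1248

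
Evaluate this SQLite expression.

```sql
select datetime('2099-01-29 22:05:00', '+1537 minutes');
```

2099-01-30 23:42:00

1537 minutes = 25h 37m; +1537 minutes from 2099-01-29 22:05:00 is 2099-01-30 23:42:00 (crosses midnight).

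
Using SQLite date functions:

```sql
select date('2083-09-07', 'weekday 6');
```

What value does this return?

`weekday 6` advances to the next Saturday; 2083-09-07 is a Tuesday, so it moves forward to 2083-09-11.

2083-09-11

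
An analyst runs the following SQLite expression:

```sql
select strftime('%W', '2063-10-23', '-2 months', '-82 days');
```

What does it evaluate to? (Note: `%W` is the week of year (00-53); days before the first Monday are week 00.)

22

First apply '-2 months', '-82 days': 2063-10-23 → 2063-06-02.
2063-06-02 is a Saturday. SQLite's %W counts Mondays since the year started; the result is 22.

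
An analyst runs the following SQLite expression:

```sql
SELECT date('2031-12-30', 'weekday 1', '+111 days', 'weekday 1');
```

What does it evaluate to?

`weekday 1` advances to the next Monday; 2031-12-30 is a Tuesday, so it moves forward to 2032-01-05.
Applying '+111 days' to 2032-01-05: counting 111 days forward gives 2032-04-25.
`weekday 1` advances to the next Monday; 2032-04-25 is a Sunday, so it moves forward to 2032-04-26.

2032-04-26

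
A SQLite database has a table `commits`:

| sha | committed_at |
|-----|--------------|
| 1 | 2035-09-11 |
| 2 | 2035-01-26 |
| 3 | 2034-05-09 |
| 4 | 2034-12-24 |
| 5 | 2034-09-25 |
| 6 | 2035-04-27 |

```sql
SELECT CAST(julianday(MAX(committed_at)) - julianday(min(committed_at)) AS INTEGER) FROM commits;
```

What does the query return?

490

MIN = 2034-05-09, MAX = 2035-09-11.
22 days remain in May 2034 after the 9th (31 − 9).
Full months from June 2034 through August 2035 contribute their day counts.
Then 11 days into September 2035.
Total: 22 + 30 + 31 + 31 + 30 + 31 + 30 + 31 + 31 + 28 + 31 + 30 + 31 + 30 + 31 + 31 + 11 = 490.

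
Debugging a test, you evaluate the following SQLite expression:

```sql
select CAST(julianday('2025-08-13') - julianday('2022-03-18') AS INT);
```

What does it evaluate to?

13 days remain in March 2022 after the 18th (31 − 18).
Full months from April 2022 through July 2025 contribute their day counts.
Then 13 days into August 2025.
Total: 13 + 30 + 31 + 30 + 31 + 31 + 30 + 31 + 30 + 31 + 31 + 28 + 31 + 30 + 31 + 30 + 31 + 31 + 30 + 31 + 30 + 31 + 31 + 29 + 31 + 30 + 31 + 30 + 31 + 31 + 30 + 31 + 30 + 31 + 31 + 28 + 31 + 30 + 31 + 30 + 31 + 13 = 1244.

1244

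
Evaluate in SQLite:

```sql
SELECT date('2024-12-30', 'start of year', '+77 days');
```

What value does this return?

`start of year` rewinds 2024-12-30 to 2024-01-01.
Applying '+77 days' to 2024-01-01: counting 77 days forward gives 2024-03-18.

2024-03-18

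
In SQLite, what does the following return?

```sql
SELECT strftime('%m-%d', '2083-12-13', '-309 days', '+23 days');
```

03-02

First apply '-309 days', '+23 days': 2083-12-13 → 2083-03-02.
`%m-%d` extracts the month-day: 03-02.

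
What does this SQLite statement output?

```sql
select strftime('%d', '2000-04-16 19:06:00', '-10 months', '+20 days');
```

06

First apply '-10 months', '+20 days': 2000-04-16 19:06:00 → 1999-07-06 19:06:00.
`%d` extracts the 2-digit day of month: 06.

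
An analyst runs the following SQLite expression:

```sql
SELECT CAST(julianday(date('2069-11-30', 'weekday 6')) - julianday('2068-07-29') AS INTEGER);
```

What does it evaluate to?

`weekday 6` advances to the next Saturday; 2069-11-30 is already a Saturday, so it stays at 2069-11-30.
2 days remain in July 2068 after the 29th (31 − 29).
Full months from August 2068 through October 2069 contribute their day counts.
Then 30 days into November 2069.
Total: 2 + 31 + 30 + 31 + 30 + 31 + 31 + 28 + 31 + 30 + 31 + 30 + 31 + 31 + 30 + 31 + 30 = 489.

489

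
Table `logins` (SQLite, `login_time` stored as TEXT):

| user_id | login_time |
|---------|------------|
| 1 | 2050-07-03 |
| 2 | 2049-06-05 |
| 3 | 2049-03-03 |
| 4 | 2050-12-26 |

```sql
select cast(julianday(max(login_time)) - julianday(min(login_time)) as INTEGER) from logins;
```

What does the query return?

MIN = 2049-03-03, MAX = 2050-12-26.
28 days remain in March 2049 after the 3rd (31 − 3).
Full months from April 2049 through November 2050 contribute their day counts.
Then 26 days into December 2050.
Total: 28 + 30 + 31 + 30 + 31 + 31 + 30 + 31 + 30 + 31 + 31 + 28 + 31 + 30 + 31 + 30 + 31 + 31 + 30 + 31 + 30 + 26 = 663.

663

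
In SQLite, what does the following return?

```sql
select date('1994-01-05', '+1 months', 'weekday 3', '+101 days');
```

1994-05-21

Adding +1 month to 1994-01-05 gives 1994-02-05.
`weekday 3` advances to the next Wednesday; 1994-02-05 is a Saturday, so it moves forward to 1994-02-09.
Applying '+101 days' to 1994-02-09: counting 101 days forward gives 1994-05-21.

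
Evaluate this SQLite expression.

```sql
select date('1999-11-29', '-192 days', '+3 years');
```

2002-05-21

Applying '-192 days' to 1999-11-29: counting 192 days back gives 1999-05-21.
Adding +3 years to 1999-05-21 gives 2002-05-21.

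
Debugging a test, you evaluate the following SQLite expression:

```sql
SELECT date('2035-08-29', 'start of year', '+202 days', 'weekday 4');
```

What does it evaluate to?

`start of year` rewinds 2035-08-29 to 2035-01-01.
Applying '+202 days' to 2035-01-01: counting 202 days forward gives 2035-07-22.
`weekday 4` advances to the next Thursday; 2035-07-22 is a Sunday, so it moves forward to 2035-07-26.

2035-07-26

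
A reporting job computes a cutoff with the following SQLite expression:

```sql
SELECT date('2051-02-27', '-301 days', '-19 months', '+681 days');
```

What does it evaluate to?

Applying '-301 days' to 2051-02-27: counting 301 days back gives 2050-05-02.
Adding -19 months to 2050-05-02 gives 2048-10-02.
Applying '+681 days' to 2048-10-02: counting 681 days forward gives 2050-08-14.

2050-08-14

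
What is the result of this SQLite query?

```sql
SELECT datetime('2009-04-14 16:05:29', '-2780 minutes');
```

2780 minutes = 46h 20m; -2780 minutes from 2009-04-14 16:05:29 is 2009-04-12 17:45:29 (crosses midnight).

2009-04-12 17:45:29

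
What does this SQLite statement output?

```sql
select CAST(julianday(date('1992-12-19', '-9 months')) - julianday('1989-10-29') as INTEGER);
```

Adding -9 months to 1992-12-19 gives 1992-03-19.
2 days remain in October 1989 after the 29th (31 − 29).
Full months from November 1989 through February 1992 contribute their day counts.
Then 19 days into March 1992.
Total: 2 + 30 + 31 + 31 + 28 + 31 + 30 + 31 + 30 + 31 + 31 + 30 + 31 + 30 + 31 + 31 + 28 + 31 + 30 + 31 + 30 + 31 + 31 + 30 + 31 + 30 + 31 + 31 + 29 + 19 = 872.

872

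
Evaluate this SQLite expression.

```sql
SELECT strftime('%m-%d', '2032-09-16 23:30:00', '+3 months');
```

12-16

First apply '+3 months': 2032-09-16 23:30:00 → 2032-12-16 23:30:00.
`%m-%d` extracts the month-day: 12-16.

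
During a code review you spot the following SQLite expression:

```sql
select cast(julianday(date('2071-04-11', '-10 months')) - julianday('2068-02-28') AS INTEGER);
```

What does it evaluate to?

834

Adding -10 months to 2071-04-11 gives 2070-06-11.
1 day remains in February 2068 after the 28th (29 − 28).
Full months from March 2068 through May 2070 contribute their day counts.
Then 11 days into June 2070.
Total: 1 + 31 + 30 + 31 + 30 + 31 + 31 + 30 + 31 + 30 + 31 + 31 + 28 + 31 + 30 + 31 + 30 + 31 + 31 + 30 + 31 + 30 + 31 + 31 + 28 + 31 + 30 + 31 + 11 = 834.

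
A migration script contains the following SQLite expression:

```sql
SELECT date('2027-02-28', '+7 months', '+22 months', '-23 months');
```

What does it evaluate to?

Adding +7 months to 2027-02-28 gives 2027-09-28.
Adding +22 months to 2027-09-28 gives 2029-07-28.
Adding -23 months to 2029-07-28 gives 2027-08-28.

2027-08-28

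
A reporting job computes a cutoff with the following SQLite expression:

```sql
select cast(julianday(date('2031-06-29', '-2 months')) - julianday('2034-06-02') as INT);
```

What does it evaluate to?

Adding -2 months to 2031-06-29 gives 2031-04-29.
1 day remains in April 2031 after the 29th (30 − 29).
Full months from May 2031 through May 2034 contribute their day counts.
Then 2 days into June 2034.
Total: 1 + 31 + 30 + 31 + 31 + 30 + 31 + 30 + 31 + 31 + 29 + 31 + 30 + 31 + 30 + 31 + 31 + 30 + 31 + 30 + 31 + 31 + 28 + 31 + 30 + 31 + 30 + 31 + 31 + 30 + 31 + 30 + 31 + 31 + 28 + 31 + 30 + 31 + 2 = 1130.
The subtraction is earlier − later, so the result is −1130 → -1130.

-1130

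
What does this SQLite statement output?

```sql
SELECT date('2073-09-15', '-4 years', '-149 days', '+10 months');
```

Adding -4 years to 2073-09-15 gives 2069-09-15.
Applying '-149 days' to 2069-09-15: counting 149 days back gives 2069-04-19.
Adding +10 months to 2069-04-19 gives 2070-02-19.

2070-02-19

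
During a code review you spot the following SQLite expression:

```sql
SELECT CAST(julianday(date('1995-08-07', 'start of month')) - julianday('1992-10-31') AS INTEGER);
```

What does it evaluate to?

`start of month` rewinds 1995-08-07 to 1995-08-01.
0 days remain in October 1992 after the 31st (31 − 31).
Full months from November 1992 through July 1995 contribute their day counts.
Then 1 day into August 1995.
Total: 0 + 30 + 31 + 31 + 28 + 31 + 30 + 31 + 30 + 31 + 31 + 30 + 31 + 30 + 31 + 31 + 28 + 31 + 30 + 31 + 30 + 31 + 31 + 30 + 31 + 30 + 31 + 31 + 28 + 31 + 30 + 31 + 30 + 31 + 1 = 1004.

1004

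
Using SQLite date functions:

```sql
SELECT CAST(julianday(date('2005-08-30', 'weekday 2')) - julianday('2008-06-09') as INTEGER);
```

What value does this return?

`weekday 2` advances to the next Tuesday; 2005-08-30 is already a Tuesday, so it stays at 2005-08-30.
1 day remains in August 2005 after the 30th (31 − 30).
Full months from September 2005 through May 2008 contribute their day counts.
Then 9 days into June 2008.
Total: 1 + 30 + 31 + 30 + 31 + 31 + 28 + 31 + 30 + 31 + 30 + 31 + 31 + 30 + 31 + 30 + 31 + 31 + 28 + 31 + 30 + 31 + 30 + 31 + 31 + 30 + 31 + 30 + 31 + 31 + 29 + 31 + 30 + 31 + 9 = 1014.
The subtraction is earlier − later, so the result is −1014 → -1014.

-1014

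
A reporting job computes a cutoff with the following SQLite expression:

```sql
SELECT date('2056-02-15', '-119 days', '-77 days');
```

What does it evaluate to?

Applying '-119 days' to 2056-02-15: counting 119 days back gives 2055-10-19.
Applying '-77 days' to 2055-10-19: counting 77 days back gives 2055-08-03.

2055-08-03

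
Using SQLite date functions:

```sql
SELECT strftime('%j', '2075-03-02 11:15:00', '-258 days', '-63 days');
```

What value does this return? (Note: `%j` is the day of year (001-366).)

105

First apply '-258 days', '-63 days': 2075-03-02 11:15:00 → 2074-04-15 11:15:00.
Day-of-year for 2074-04-15: days since 2074-01-01 inclusive = 105, zero-padded to 105.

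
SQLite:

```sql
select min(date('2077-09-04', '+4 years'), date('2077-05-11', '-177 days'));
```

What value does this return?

date('2077-09-04', '+4 years') → 2081-09-04.
date('2077-05-11', '-177 days') → 2076-11-15.
Earlier of the two is 2076-11-15.

2076-11-15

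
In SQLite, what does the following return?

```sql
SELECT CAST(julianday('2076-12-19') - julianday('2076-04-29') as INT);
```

234

1 day remains in April 2076 after the 29th (30 − 29).
Full months from May 2076 through November 2076 contribute their day counts.
Then 19 days into December 2076.
Total: 1 + 31 + 30 + 31 + 31 + 30 + 31 + 30 + 19 = 234.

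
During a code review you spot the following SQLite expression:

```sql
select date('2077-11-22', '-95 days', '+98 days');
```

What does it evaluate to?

2077-11-25

Applying '-95 days' to 2077-11-22: counting 95 days back gives 2077-08-19.
Applying '+98 days' to 2077-08-19: counting 98 days forward gives 2077-11-25.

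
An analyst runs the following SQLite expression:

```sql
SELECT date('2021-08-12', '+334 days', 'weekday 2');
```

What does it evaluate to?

2022-07-12

Applying '+334 days' to 2021-08-12: counting 334 days forward gives 2022-07-12.
`weekday 2` advances to the next Tuesday; 2022-07-12 is already a Tuesday, so it stays at 2022-07-12.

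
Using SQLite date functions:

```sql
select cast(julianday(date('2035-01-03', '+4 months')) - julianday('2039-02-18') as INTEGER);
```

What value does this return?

-1387

Adding +4 months to 2035-01-03 gives 2035-05-03.
28 days remain in May 2035 after the 3rd (31 − 3).
Full months from June 2035 through January 2039 contribute their day counts.
Then 18 days into February 2039.
Total: 28 + 30 + 31 + 31 + 30 + 31 + 30 + 31 + 31 + 29 + 31 + 30 + 31 + 30 + 31 + 31 + 30 + 31 + 30 + 31 + 31 + 28 + 31 + 30 + 31 + 30 + 31 + 31 + 30 + 31 + 30 + 31 + 31 + 28 + 31 + 30 + 31 + 30 + 31 + 31 + 30 + 31 + 30 + 31 + 31 + 18 = 1387.
The subtraction is earlier − later, so the result is −1387 → -1387.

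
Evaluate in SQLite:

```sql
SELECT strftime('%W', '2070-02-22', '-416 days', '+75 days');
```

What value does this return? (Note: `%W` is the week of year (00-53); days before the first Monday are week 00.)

11

First apply '-416 days', '+75 days': 2070-02-22 → 2069-03-18.
2069-03-18 is a Monday. SQLite's %W counts Mondays since the year started; the result is 11.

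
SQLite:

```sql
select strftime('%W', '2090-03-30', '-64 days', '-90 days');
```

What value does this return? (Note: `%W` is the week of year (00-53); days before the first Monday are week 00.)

First apply '-64 days', '-90 days': 2090-03-30 → 2089-10-27.
2089-10-27 is a Thursday. SQLite's %W counts Mondays since the year started; the result is 43.

43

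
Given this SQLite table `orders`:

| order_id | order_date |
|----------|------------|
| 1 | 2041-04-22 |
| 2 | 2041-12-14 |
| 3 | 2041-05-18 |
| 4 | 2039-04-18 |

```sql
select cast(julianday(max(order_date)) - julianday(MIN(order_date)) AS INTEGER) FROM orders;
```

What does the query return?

971

MIN = 2039-04-18, MAX = 2041-12-14.
12 days remain in April 2039 after the 18th (30 − 18).
Full months from May 2039 through November 2041 contribute their day counts.
Then 14 days into December 2041.
Total: 12 + 31 + 30 + 31 + 31 + 30 + 31 + 30 + 31 + 31 + 29 + 31 + 30 + 31 + 30 + 31 + 31 + 30 + 31 + 30 + 31 + 31 + 28 + 31 + 30 + 31 + 30 + 31 + 31 + 30 + 31 + 30 + 14 = 971.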